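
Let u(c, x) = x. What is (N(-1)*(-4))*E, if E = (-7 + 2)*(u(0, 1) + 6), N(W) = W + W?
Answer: -280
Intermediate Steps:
N(W) = 2*W
E = -35 (E = (-7 + 2)*(1 + 6) = -5*7 = -35)
(N(-1)*(-4))*E = ((2*(-1))*(-4))*(-35) = -2*(-4)*(-35) = 8*(-35) = -280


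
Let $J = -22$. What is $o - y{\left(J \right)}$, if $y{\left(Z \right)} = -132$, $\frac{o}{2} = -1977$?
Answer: $-3822$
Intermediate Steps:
$o = -3954$ ($o = 2 \left(-1977\right) = -3954$)
$o - y{\left(J \right)} = -3954 - -132 = -3954 + 132 = -3822$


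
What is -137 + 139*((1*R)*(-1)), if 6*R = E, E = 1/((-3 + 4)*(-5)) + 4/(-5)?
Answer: -683/6 ≈ -113.83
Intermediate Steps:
E = -1 (E = -1/5/1 + 4*(-1/5) = 1*(-1/5) - 4/5 = -1/5 - 4/5 = -1)
R = -1/6 (R = (1/6)*(-1) = -1/6 ≈ -0.16667)
-137 + 139*((1*R)*(-1)) = -137 + 139*((1*(-1/6))*(-1)) = -137 + 139*(-1/6*(-1)) = -137 + 139*(1/6) = -137 + 139/6 = -683/6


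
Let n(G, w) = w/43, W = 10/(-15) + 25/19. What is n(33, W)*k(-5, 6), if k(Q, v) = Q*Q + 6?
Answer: 1147/2451 ≈ 0.46797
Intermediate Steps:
W = 37/57 (W = 10*(-1/15) + 25*(1/19) = -⅔ + 25/19 = 37/57 ≈ 0.64912)
n(G, w) = w/43 (n(G, w) = w*(1/43) = w/43)
k(Q, v) = 6 + Q² (k(Q, v) = Q² + 6 = 6 + Q²)
n(33, W)*k(-5, 6) = ((1/43)*(37/57))*(6 + (-5)²) = 37*(6 + 25)/2451 = (37/2451)*31 = 1147/2451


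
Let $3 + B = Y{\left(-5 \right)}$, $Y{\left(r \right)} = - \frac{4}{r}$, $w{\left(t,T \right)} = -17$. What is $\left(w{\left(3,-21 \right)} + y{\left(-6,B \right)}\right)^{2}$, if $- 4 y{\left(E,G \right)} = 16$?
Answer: $441$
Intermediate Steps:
$B = - \frac{11}{5}$ ($B = -3 - \frac{4}{-5} = -3 - - \frac{4}{5} = -3 + \frac{4}{5} = - \frac{11}{5} \approx -2.2$)
$y{\left(E,G \right)} = -4$ ($y{\left(E,G \right)} = \left(- \frac{1}{4}\right) 16 = -4$)
$\left(w{\left(3,-21 \right)} + y{\left(-6,B \right)}\right)^{2} = \left(-17 - 4\right)^{2} = \left(-21\right)^{2} = 441$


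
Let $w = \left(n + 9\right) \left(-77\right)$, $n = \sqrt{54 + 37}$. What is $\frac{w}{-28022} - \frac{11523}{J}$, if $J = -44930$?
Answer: $\frac{88508499}{314757115} + \frac{77 \sqrt{91}}{28022} \approx 0.30741$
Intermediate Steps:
$n = \sqrt{91} \approx 9.5394$
$w = -693 - 77 \sqrt{91}$ ($w = \left(\sqrt{91} + 9\right) \left(-77\right) = \left(9 + \sqrt{91}\right) \left(-77\right) = -693 - 77 \sqrt{91} \approx -1427.5$)
$\frac{w}{-28022} - \frac{11523}{J} = \frac{-693 - 77 \sqrt{91}}{-28022} - \frac{11523}{-44930} = \left(-693 - 77 \sqrt{91}\right) \left(- \frac{1}{28022}\right) - - \frac{11523}{44930} = \left(\frac{693}{28022} + \frac{77 \sqrt{91}}{28022}\right) + \frac{11523}{44930} = \frac{88508499}{314757115} + \frac{77 \sqrt{91}}{28022}$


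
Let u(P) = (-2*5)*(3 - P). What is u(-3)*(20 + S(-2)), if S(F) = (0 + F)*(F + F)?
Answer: -1680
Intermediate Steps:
u(P) = -30 + 10*P (u(P) = -10*(3 - P) = -30 + 10*P)
S(F) = 2*F² (S(F) = F*(2*F) = 2*F²)
u(-3)*(20 + S(-2)) = (-30 + 10*(-3))*(20 + 2*(-2)²) = (-30 - 30)*(20 + 2*4) = -60*(20 + 8) = -60*28 = -1680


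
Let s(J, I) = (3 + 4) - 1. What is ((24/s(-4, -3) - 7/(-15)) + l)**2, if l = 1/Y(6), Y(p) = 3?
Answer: 576/25 ≈ 23.040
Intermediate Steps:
s(J, I) = 6 (s(J, I) = 7 - 1 = 6)
l = 1/3 ≈ 0.33333
((24/s(-4, -3) - 7/(-15)) + l)**2 = ((24/6 - 7/(-15)) + 1/3)**2 = ((24*(1/6) - 7*(-1/15)) + 1/3)**2 = ((4 + 7/15) + 1/3)**2 = (67/15 + 1/3)**2 = (24/5)**2 = 576/25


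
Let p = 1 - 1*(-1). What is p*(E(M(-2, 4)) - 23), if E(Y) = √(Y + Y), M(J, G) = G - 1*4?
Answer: -46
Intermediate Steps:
M(J, G) = -4 + G (M(J, G) = G - 4 = -4 + G)
E(Y) = √2*√Y (E(Y) = √(2*Y) = √2*√Y)
p = 2 (p = 1 + 1 = 2)
p*(E(M(-2, 4)) - 23) = 2*(√2*√(-4 + 4) - 23) = 2*(√2*√0 - 23) = 2*(√2*0 - 23) = 2*(0 - 23) = 2*(-23) = -46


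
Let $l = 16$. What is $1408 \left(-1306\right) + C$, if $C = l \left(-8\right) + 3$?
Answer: $-1838973$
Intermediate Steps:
$C = -125$ ($C = 16 \left(-8\right) + 3 = -128 + 3 = -125$)
$1408 \left(-1306\right) + C = 1408 \left(-1306\right) - 125 = -1838848 - 125 = -1838973$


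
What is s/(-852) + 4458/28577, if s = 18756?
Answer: -44349333/2028967 ≈ -21.858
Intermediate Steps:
s/(-852) + 4458/28577 = 18756/(-852) + 4458/28577 = 18756*(-1/852) + 4458*(1/28577) = -1563/71 + 4458/28577 = -44349333/2028967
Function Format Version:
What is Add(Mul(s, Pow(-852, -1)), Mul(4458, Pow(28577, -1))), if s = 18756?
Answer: Rational(-44349333, 2028967) ≈ -21.858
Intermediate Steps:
Add(Mul(s, Pow(-852, -1)), Mul(4458, Pow(28577, -1))) = Add(Mul(18756, Pow(-852, -1)), Mul(4458, Pow(28577, -1))) = Add(Mul(18756, Rational(-1, 852)), Mul(4458, Rational(1, 28577))) = Add(Rational(-1563, 71), Rational(4458, 28577)) = Rational(-44349333, 2028967)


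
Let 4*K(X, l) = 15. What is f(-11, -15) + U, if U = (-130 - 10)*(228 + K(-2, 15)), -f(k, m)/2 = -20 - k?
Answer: -32427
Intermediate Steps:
f(k, m) = 40 + 2*k (f(k, m) = -2*(-20 - k) = 40 + 2*k)
K(X, l) = 15/4 (K(X, l) = (1/4)*15 = 15/4)
U = -32445 (U = (-130 - 10)*(228 + 15/4) = -140*927/4 = -32445)
f(-11, -15) + U = (40 + 2*(-11)) - 32445 = (40 - 22) - 32445 = 18 - 32445 = -32427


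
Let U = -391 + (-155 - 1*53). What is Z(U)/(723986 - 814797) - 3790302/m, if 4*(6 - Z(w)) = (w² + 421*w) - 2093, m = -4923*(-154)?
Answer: -30894638809/6556917444 ≈ -4.7118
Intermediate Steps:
m = 758142
U = -599 (U = -391 + (-155 - 53) = -391 - 208 = -599)
Z(w) = 2117/4 - 421*w/4 - w²/4 (Z(w) = 6 - ((w² + 421*w) - 2093)/4 = 6 - (-2093 + w² + 421*w)/4 = 6 + (2093/4 - 421*w/4 - w²/4) = 2117/4 - 421*w/4 - w²/4)
Z(U)/(723986 - 814797) - 3790302/m = (2117/4 - 421/4*(-599) - ¼*(-599)²)/(723986 - 814797) - 3790302/758142 = (2117/4 + 252179/4 - ¼*358801)/(-90811) - 3790302*1/758142 = (2117/4 + 252179/4 - 358801/4)*(-1/90811) - 631717/126357 = -104505/4*(-1/90811) - 631717/126357 = 104505/363244 - 631717/126357 = -30894638809/6556917444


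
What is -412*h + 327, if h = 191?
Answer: -78365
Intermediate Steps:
-412*h + 327 = -412*191 + 327 = -78692 + 327 = -78365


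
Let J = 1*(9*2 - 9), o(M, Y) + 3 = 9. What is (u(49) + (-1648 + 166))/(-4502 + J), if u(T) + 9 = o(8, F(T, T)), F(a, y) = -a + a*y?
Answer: 1485/4493 ≈ 0.33051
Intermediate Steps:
o(M, Y) = 6 (o(M, Y) = -3 + 9 = 6)
J = 9 (J = 1*(18 - 9) = 1*9 = 9)
u(T) = -3 (u(T) = -9 + 6 = -3)
(u(49) + (-1648 + 166))/(-4502 + J) = (-3 + (-1648 + 166))/(-4502 + 9) = (-3 - 1482)/(-4493) = -1485*(-1/4493) = 1485/4493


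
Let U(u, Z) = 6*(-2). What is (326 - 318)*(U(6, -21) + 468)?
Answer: 3648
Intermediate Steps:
U(u, Z) = -12
(326 - 318)*(U(6, -21) + 468) = (326 - 318)*(-12 + 468) = 8*456 = 3648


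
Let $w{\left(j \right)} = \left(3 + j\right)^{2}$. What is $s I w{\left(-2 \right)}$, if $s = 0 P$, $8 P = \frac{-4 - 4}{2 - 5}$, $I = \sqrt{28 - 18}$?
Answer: $0$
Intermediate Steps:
$I = \sqrt{10} \approx 3.1623$
$P = \frac{1}{3}$ ($P = \frac{\left(-4 - 4\right) \frac{1}{2 - 5}}{8} = \frac{\left(-8\right) \frac{1}{-3}}{8} = \frac{\left(-8\right) \left(- \frac{1}{3}\right)}{8} = \frac{1}{8} \cdot \frac{8}{3} = \frac{1}{3} \approx 0.33333$)
$s = 0$ ($s = 0 \cdot \frac{1}{3} = 0$)
$s I w{\left(-2 \right)} = 0 \sqrt{10} \left(3 - 2\right)^{2} = 0 \cdot 1^{2} = 0 \cdot 1 = 0$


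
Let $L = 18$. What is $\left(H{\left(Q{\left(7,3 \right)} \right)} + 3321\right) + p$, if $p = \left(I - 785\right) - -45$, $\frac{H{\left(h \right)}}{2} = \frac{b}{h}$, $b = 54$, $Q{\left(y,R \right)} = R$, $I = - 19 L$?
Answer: $2275$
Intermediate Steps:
$I = -342$ ($I = \left(-19\right) 18 = -342$)
$H{\left(h \right)} = \frac{108}{h}$ ($H{\left(h \right)} = 2 \frac{54}{h} = \frac{108}{h}$)
$p = -1082$ ($p = \left(-342 - 785\right) - -45 = -1127 + 45 = -1082$)
$\left(H{\left(Q{\left(7,3 \right)} \right)} + 3321\right) + p = \left(\frac{108}{3} + 3321\right) - 1082 = \left(108 \cdot \frac{1}{3} + 3321\right) - 1082 = \left(36 + 3321\right) - 1082 = 3357 - 1082 = 2275$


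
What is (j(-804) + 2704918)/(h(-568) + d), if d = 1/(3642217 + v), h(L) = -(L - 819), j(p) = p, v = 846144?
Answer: 6068519908577/3112678354 ≈ 1949.6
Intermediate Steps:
h(L) = 819 - L (h(L) = -(-819 + L) = 819 - L)
d = 1/4488361 (d = 1/(3642217 + 846144) = 1/4488361 ≈ 2.2280e-7)
(j(-804) + 2704918)/(h(-568) + d) = (-804 + 2704918)/((819 - 1*(-568)) + 1/4488361) = 2704114/((819 + 568) + 1/4488361) = 2704114/(1387 + 1/4488361) = 2704114/(6225356708/4488361) = 2704114*(4488361/6225356708) = 6068519908577/3112678354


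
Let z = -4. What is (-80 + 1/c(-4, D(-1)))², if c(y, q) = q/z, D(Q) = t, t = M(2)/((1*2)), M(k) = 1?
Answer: 7744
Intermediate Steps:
t = ½ (t = 1/(1*2) = 1/2 = 1*(½) = ½ ≈ 0.50000)
D(Q) = ½
c(y, q) = -q/4 (c(y, q) = q/(-4) = q*(-¼) = -q/4)
(-80 + 1/c(-4, D(-1)))² = (-80 + 1/(-¼*½))² = (-80 + 1/(-⅛))² = (-80 - 8)² = (-88)² = 7744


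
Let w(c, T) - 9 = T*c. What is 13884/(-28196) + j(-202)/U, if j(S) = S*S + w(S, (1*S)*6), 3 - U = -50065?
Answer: 1839669185/352929332 ≈ 5.2126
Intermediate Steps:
U = 50068 (U = 3 - 1*(-50065) = 3 + 50065 = 50068)
w(c, T) = 9 + T*c
j(S) = 9 + 7*S² (j(S) = S*S + (9 + ((1*S)*6)*S) = S² + (9 + (S*6)*S) = S² + (9 + (6*S)*S) = S² + (9 + 6*S²) = 9 + 7*S²)
13884/(-28196) + j(-202)/U = 13884/(-28196) + (9 + 7*(-202)²)/50068 = 13884*(-1/28196) + (9 + 7*40804)*(1/50068) = -3471/7049 + (9 + 285628)*(1/50068) = -3471/7049 + 285637*(1/50068) = -3471/7049 + 285637/50068 = 1839669185/352929332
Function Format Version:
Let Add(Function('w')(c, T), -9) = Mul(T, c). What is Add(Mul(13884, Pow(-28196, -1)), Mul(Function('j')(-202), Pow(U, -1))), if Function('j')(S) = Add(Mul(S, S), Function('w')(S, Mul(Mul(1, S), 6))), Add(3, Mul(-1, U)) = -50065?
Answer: Rational(1839669185, 352929332) ≈ 5.2126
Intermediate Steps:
U = 50068 (U = Add(3, Mul(-1, -50065)) = Add(3, 50065) = 50068)
Function('w')(c, T) = Add(9, Mul(T, c))
Function('j')(S) = Add(9, Mul(7, Pow(S, 2))) (Function('j')(S) = Add(Mul(S, S), Add(9, Mul(Mul(Mul(1, S), 6), S))) = Add(Pow(S, 2), Add(9, Mul(Mul(S, 6), S))) = Add(Pow(S, 2), Add(9, Mul(Mul(6, S), S))) = Add(Pow(S, 2), Add(9, Mul(6, Pow(S, 2)))) = Add(9, Mul(7, Pow(S, 2))))
Add(Mul(13884, Pow(-28196, -1)), Mul(Function('j')(-202), Pow(U, -1))) = Add(Mul(13884, Pow(-28196, -1)), Mul(Add(9, Mul(7, Pow(-202, 2))), Pow(50068, -1))) = Add(Mul(13884, Rational(-1, 28196)), Mul(Add(9, Mul(7, 40804)), Rational(1, 50068))) = Add(Rational(-3471, 7049), Mul(Add(9, 285628), Rational(1, 50068))) = Add(Rational(-3471, 7049), Mul(285637, Rational(1, 50068))) = Add(Rational(-3471, 7049), Rational(285637, 50068)) = Rational(1839669185, 352929332)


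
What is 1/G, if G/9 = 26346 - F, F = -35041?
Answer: 1/552483 ≈ 1.8100e-6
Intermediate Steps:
G = 552483 (G = 9*(26346 - 1*(-35041)) = 9*(26346 + 35041) = 9*61387 = 552483)
1/G = 1/552483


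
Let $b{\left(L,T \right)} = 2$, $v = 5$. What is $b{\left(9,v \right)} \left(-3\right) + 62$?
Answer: $56$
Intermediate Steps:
$b{\left(9,v \right)} \left(-3\right) + 62 = 2 \left(-3\right) + 62 = -6 + 62 = 56$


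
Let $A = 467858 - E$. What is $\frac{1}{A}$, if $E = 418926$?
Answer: $\frac{1}{48932} \approx 2.0437 \cdot 10^{-5}$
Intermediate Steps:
$A = 48932$ ($A = 467858 - 418926 = 48932$)
$\frac{1}{A} = \frac{1}{48932}$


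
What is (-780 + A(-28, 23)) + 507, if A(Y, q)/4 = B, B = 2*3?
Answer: -249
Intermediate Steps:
B = 6
A(Y, q) = 24 (A(Y, q) = 4*6 = 24)
(-780 + A(-28, 23)) + 507 = (-780 + 24) + 507 = -756 + 507 = -249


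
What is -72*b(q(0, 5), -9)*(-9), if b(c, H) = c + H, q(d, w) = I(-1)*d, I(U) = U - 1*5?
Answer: -5832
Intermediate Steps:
I(U) = -5 + U (I(U) = U - 5 = -5 + U)
q(d, w) = -6*d (q(d, w) = (-5 - 1)*d = -6*d)
b(c, H) = H + c
-72*b(q(0, 5), -9)*(-9) = -72*(-9 - 6*0)*(-9) = -72*(-9 + 0)*(-9) = -72*(-9)*(-9) = 648*(-9) = -5832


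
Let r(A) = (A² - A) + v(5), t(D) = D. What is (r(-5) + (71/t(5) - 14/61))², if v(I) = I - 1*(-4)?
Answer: 261016336/93025 ≈ 2805.9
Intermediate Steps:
v(I) = 4 + I (v(I) = I + 4 = 4 + I)
r(A) = 9 + A² - A (r(A) = (A² - A) + (4 + 5) = (A² - A) + 9 = 9 + A² - A)
(r(-5) + (71/t(5) - 14/61))² = ((9 + (-5)² - 1*(-5)) + (71/5 - 14/61))² = ((9 + 25 + 5) + (71*(⅕) - 14*1/61))² = (39 + (71/5 - 14/61))² = (39 + 4261/305)² = (16156/305)² = 261016336/93025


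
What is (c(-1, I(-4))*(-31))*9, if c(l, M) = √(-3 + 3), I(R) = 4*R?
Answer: 0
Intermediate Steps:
c(l, M) = 0 (c(l, M) = √0 = 0)
(c(-1, I(-4))*(-31))*9 = (0*(-31))*9 = 0*9 = 0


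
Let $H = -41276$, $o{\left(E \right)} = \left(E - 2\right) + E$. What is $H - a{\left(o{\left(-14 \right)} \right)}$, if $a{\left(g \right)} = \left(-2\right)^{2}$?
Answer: $-41280$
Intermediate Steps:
$o{\left(E \right)} = -2 + 2 E$ ($o{\left(E \right)} = \left(-2 + E\right) + E = -2 + 2 E$)
$a{\left(g \right)} = 4$
$H - a{\left(o{\left(-14 \right)} \right)} = -41276 - 4 = -41280$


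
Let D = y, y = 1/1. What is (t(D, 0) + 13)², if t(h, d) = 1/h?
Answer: 196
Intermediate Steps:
y = 1
D = 1
(t(D, 0) + 13)² = (1/1 + 13)² = (1 + 13)² = 14² = 196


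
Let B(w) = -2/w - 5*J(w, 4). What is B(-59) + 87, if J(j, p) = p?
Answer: 3955/59 ≈ 67.034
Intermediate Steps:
B(w) = -20 - 2/w (B(w) = -2/w - 5*4 = -2/w - 20 = -20 - 2/w)
B(-59) + 87 = (-20 - 2/(-59)) + 87 = (-20 - 2*(-1/59)) + 87 = (-20 + 2/59) + 87 = -1178/59 + 87 = 3955/59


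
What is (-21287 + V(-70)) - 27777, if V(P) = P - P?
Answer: -49064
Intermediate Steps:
V(P) = 0
(-21287 + V(-70)) - 27777 = (-21287 + 0) - 27777 = -21287 - 27777 = -49064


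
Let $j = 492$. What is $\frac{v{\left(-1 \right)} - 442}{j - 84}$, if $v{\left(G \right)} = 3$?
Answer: $- \frac{439}{408} \approx -1.076$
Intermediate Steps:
$\frac{v{\left(-1 \right)} - 442}{j - 84} = \frac{3 - 442}{492 - 84} = - \frac{439}{408}$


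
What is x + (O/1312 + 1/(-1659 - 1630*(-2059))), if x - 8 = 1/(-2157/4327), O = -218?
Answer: 55844440068853/9582397988592 ≈ 5.8278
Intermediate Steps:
x = 12929/2157 (x = 8 + 1/(-2157/4327) = 8 - 4327/2157 = 12929/2157 ≈ 5.9940)
x + (O/1312 + 1/(-1659 - 1630*(-2059))) = 12929/2157 + (-218/1312 + 1/(-1659 - 1630*(-2059))) = 12929/2157 + (-218*1/1312 - 1/2059/(-3289)) = 12929/2157 + (-109/656 - 1/3289*(-1/2059)) = 12929/2157 + (-109/656 + 1/6772051) = 12929/2157 - 738152903/4442465456 = 55844440068853/9582397988592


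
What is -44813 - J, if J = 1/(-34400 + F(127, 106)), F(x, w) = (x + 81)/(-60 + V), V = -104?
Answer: -63206585435/1410452 ≈ -44813.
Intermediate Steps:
F(x, w) = -81/164 - x/164 (F(x, w) = (x + 81)/(-60 - 104) = (81 + x)/(-164) = (81 + x)*(-1/164) = -81/164 - x/164)
J = -41/1410452 (J = 1/(-34400 + (-81/164 - 1/164*127)) = 1/(-34400 + (-81/164 - 127/164)) = 1/(-34400 - 52/41) = 1/(-1410452/41) = -41/1410452 ≈ -2.9069e-5)
-44813 - J = -44813 - 1*(-41/1410452) = -44813 + 41/1410452 = -63206585435/1410452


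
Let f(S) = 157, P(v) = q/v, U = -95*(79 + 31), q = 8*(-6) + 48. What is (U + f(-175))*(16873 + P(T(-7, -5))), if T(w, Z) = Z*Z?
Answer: -173673789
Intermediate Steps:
q = 0 (q = -48 + 48 = 0)
T(w, Z) = Z²
U = -10450 (U = -95*110 = -10450)
P(v) = 0 (P(v) = 0/v = 0)
(U + f(-175))*(16873 + P(T(-7, -5))) = (-10450 + 157)*(16873 + 0) = -10293*16873 = -173673789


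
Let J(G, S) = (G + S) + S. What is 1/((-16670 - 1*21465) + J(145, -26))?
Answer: -1/38042 ≈ -2.6287e-5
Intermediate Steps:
J(G, S) = G + 2*S
1/((-16670 - 1*21465) + J(145, -26)) = 1/((-16670 - 1*21465) + (145 + 2*(-26))) = 1/((-16670 - 21465) + (145 - 52)) = 1/(-38135 + 93) = 1/(-38042) = -1/38042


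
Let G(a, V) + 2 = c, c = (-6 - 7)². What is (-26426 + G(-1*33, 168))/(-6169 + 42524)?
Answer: -26259/36355 ≈ -0.72229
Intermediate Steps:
c = 169 (c = (-13)² = 169)
G(a, V) = 167 (G(a, V) = -2 + 169 = 167)
(-26426 + G(-1*33, 168))/(-6169 + 42524) = (-26426 + 167)/(-6169 + 42524) = -26259/36355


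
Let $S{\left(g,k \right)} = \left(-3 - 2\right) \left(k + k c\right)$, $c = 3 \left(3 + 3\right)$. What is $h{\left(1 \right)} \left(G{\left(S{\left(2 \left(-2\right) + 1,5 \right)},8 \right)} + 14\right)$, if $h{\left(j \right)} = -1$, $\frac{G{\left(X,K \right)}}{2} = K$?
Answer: $-30$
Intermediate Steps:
$c = 18$ ($c = 3 \cdot 6 = 18$)
$S{\left(g,k \right)} = - 95 k$ ($S{\left(g,k \right)} = \left(-3 - 2\right) \left(k + k 18\right) = - 5 \left(k + 18 k\right) = - 5 \cdot 19 k = - 95 k$)
$G{\left(X,K \right)} = 2 K$
$h{\left(1 \right)} \left(G{\left(S{\left(2 \left(-2\right) + 1,5 \right)},8 \right)} + 14\right) = - (2 \cdot 8 + 14) = - (16 + 14) = \left(-1\right) 30 = -30$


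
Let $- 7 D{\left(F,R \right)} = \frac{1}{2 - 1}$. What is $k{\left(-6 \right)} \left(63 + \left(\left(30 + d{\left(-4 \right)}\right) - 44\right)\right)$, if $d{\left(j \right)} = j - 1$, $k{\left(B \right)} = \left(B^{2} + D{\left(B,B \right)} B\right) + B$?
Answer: $\frac{9504}{7} \approx 1357.7$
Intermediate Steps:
$D{\left(F,R \right)} = - \frac{1}{7}$ ($D{\left(F,R \right)} = - \frac{1}{7 \left(2 - 1\right)} = - \frac{1}{7 \cdot 1} = \left(- \frac{1}{7}\right) 1 = - \frac{1}{7}$)
$k{\left(B \right)} = B^{2} + \frac{6 B}{7}$ ($k{\left(B \right)} = \left(B^{2} - \frac{B}{7}\right) + B = B^{2} + \frac{6 B}{7}$)
$d{\left(j \right)} = -1 + j$
$k{\left(-6 \right)} \left(63 + \left(\left(30 + d{\left(-4 \right)}\right) - 44\right)\right) = \frac{1}{7} \left(-6\right) \left(6 + 7 \left(-6\right)\right) \left(63 + \left(\left(30 - 5\right) - 44\right)\right) = \frac{1}{7} \left(-6\right) \left(6 - 42\right) \left(63 + \left(\left(30 - 5\right) - 44\right)\right) = \frac{1}{7} \left(-6\right) \left(-36\right) \left(63 + \left(25 - 44\right)\right) = \frac{216 \left(63 - 19\right)}{7} = \frac{216}{7} \cdot 44 = \frac{9504}{7}$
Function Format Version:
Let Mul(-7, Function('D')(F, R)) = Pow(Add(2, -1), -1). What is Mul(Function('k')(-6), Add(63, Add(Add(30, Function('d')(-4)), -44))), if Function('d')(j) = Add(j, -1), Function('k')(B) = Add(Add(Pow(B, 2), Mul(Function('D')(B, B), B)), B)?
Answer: Rational(9504, 7) ≈ 1357.7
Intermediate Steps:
Function('D')(F, R) = Rational(-1, 7) (Function('D')(F, R) = Mul(Rational(-1, 7), Pow(Add(2, -1), -1)) = Mul(Rational(-1, 7), Pow(1, -1)) = Mul(Rational(-1, 7), 1) = Rational(-1, 7))
Function('k')(B) = Add(Pow(B, 2), Mul(Rational(6, 7), B)) (Function('k')(B) = Add(Add(Pow(B, 2), Mul(Rational(-1, 7), B)), B) = Add(Pow(B, 2), Mul(Rational(6, 7), B)))
Function('d')(j) = Add(-1, j)
Mul(Function('k')(-6), Add(63, Add(Add(30, Function('d')(-4)), -44))) = Mul(Mul(Rational(1, 7), -6, Add(6, Mul(7, -6))), Add(63, Add(Add(30, Add(-1, -4)), -44))) = Mul(Mul(Rational(1, 7), -6, Add(6, -42)), Add(63, Add(Add(30, -5), -44))) = Mul(Mul(Rational(1, 7), -6, -36), Add(63, Add(25, -44))) = Mul(Rational(216, 7), Add(63, -19)) = Mul(Rational(216, 7), 44) = Rational(9504, 7)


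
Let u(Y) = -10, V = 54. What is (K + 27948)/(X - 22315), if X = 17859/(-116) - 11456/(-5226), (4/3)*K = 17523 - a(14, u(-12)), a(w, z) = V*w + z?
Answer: -12285194571/6809856139 ≈ -1.8040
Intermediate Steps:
a(w, z) = z + 54*w (a(w, z) = 54*w + z = z + 54*w)
K = 50331/4 (K = 3*(17523 - (-10 + 54*14))/4 = 3*(17523 - (-10 + 756))/4 = 3*(17523 - 1*746)/4 = 3*(17523 - 746)/4 = (¾)*16777 = 50331/4 ≈ 12583.)
X = -46001119/303108 (X = 17859*(-1/116) - 11456*(-1/5226) = -17859/116 + 5728/2613 = -46001119/303108 ≈ -151.76)
(K + 27948)/(X - 22315) = (50331/4 + 27948)/(-46001119/303108 - 22315) = 162123/(4*(-6809856139/303108)) = (162123/4)*(-303108/6809856139) = -12285194571/6809856139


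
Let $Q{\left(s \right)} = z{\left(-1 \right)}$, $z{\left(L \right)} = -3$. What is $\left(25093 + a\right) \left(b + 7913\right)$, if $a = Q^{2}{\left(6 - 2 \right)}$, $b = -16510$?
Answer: $-215801894$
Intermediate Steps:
$Q{\left(s \right)} = -3$
$a = 9$ ($a = \left(-3\right)^{2} = 9$)
$\left(25093 + a\right) \left(b + 7913\right) = \left(25093 + 9\right) \left(-16510 + 7913\right) = 25102 \left(-8597\right) = -215801894$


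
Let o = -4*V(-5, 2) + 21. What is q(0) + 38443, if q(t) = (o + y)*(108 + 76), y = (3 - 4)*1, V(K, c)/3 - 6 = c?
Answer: 24459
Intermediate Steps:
V(K, c) = 18 + 3*c
y = -1 (y = -1*1 = -1)
o = -75 (o = -4*(18 + 3*2) + 21 = -4*(18 + 6) + 21 = -4*24 + 21 = -96 + 21 = -75)
q(t) = -13984 (q(t) = (-75 - 1)*(108 + 76) = -76*184 = -13984)
q(0) + 38443 = -13984 + 38443 = 24459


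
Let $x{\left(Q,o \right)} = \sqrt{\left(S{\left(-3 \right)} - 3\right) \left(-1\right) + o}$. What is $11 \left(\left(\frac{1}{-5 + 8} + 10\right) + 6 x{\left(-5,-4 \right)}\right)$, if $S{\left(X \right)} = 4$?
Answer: $\frac{341}{3} + 66 i \sqrt{5} \approx 113.67 + 147.58 i$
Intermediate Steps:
$x{\left(Q,o \right)} = \sqrt{-1 + o}$ ($x{\left(Q,o \right)} = \sqrt{\left(4 - 3\right) \left(-1\right) + o} = \sqrt{1 \left(-1\right) + o} = \sqrt{-1 + o}$)
$11 \left(\left(\frac{1}{-5 + 8} + 10\right) + 6 x{\left(-5,-4 \right)}\right) = 11 \left(\left(\frac{1}{-5 + 8} + 10\right) + 6 \sqrt{-1 - 4}\right) = 11 \left(\left(\frac{1}{3} + 10\right) + 6 \sqrt{-5}\right) = 11 \left(\left(\frac{1}{3} + 10\right) + 6 i \sqrt{5}\right) = 11 \left(\frac{31}{3} + 6 i \sqrt{5}\right) = \frac{341}{3} + 66 i \sqrt{5}$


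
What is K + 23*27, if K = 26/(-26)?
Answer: 620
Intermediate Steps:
K = -1 (K = 26*(-1/26) = -1)
K + 23*27 = -1 + 23*27 = -1 + 621 = 620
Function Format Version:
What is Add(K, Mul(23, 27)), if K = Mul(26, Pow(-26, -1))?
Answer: 620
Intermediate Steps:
K = -1 (K = Mul(26, Rational(-1, 26)) = -1)
Add(K, Mul(23, 27)) = Add(-1, Mul(23, 27)) = Add(-1, 621) = 620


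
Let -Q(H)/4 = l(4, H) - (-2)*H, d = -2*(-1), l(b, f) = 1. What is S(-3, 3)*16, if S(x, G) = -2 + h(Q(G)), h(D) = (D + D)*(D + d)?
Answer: 23264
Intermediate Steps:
d = 2
Q(H) = -4 - 8*H (Q(H) = -4*(1 - (-2)*H) = -4*(1 + 2*H) = -4 - 8*H)
h(D) = 2*D*(2 + D) (h(D) = (D + D)*(D + 2) = (2*D)*(2 + D) = 2*D*(2 + D))
S(x, G) = -2 + 2*(-4 - 8*G)*(-2 - 8*G) (S(x, G) = -2 + 2*(-4 - 8*G)*(2 + (-4 - 8*G)) = -2 + 2*(-4 - 8*G)*(-2 - 8*G))
S(-3, 3)*16 = (14 + 96*3 + 128*3**2)*16 = (14 + 288 + 128*9)*16 = (14 + 288 + 1152)*16 = 1454*16 = 23264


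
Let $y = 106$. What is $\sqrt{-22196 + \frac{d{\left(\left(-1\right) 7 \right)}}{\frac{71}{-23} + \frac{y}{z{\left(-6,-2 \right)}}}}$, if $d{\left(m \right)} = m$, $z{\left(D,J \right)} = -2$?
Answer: $\frac{i \sqrt{36936155910}}{1290} \approx 148.98 i$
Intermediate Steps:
$\sqrt{-22196 + \frac{d{\left(\left(-1\right) 7 \right)}}{\frac{71}{-23} + \frac{y}{z{\left(-6,-2 \right)}}}} = \sqrt{-22196 + \frac{\left(-1\right) 7}{\frac{71}{-23} + \frac{106}{-2}}} = \sqrt{-22196 - \frac{7}{71 \left(- \frac{1}{23}\right) + 106 \left(- \frac{1}{2}\right)}} = \sqrt{-22196 - \frac{7}{- \frac{71}{23} - 53}} = \sqrt{-22196 - \frac{7}{- \frac{1290}{23}}} = \sqrt{-22196 - - \frac{161}{1290}} = \sqrt{-22196 + \frac{161}{1290}} = \sqrt{- \frac{28632679}{1290}} = \frac{i \sqrt{36936155910}}{1290}$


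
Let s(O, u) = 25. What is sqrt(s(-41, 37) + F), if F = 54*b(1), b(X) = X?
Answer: sqrt(79) ≈ 8.8882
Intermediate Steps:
F = 54 (F = 54*1 = 54)
sqrt(s(-41, 37) + F) = sqrt(25 + 54) = sqrt(79)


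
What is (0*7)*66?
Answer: 0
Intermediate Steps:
(0*7)*66 = 0*66 = 0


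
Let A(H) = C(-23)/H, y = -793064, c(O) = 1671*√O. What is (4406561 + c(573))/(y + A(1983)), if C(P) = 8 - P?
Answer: -8738210463/1572645881 - 3313593*√573/1572645881 ≈ -5.6068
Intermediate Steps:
A(H) = 31/H (A(H) = (8 - 1*(-23))/H = (8 + 23)/H = 31/H)
(4406561 + c(573))/(y + A(1983)) = (4406561 + 1671*√573)/(-793064 + 31/1983) = (4406561 + 1671*√573)/(-1572645881/1983) = (4406561 + 1671*√573)*(-1983/1572645881) = -8738210463/1572645881 - 3313593*√573/1572645881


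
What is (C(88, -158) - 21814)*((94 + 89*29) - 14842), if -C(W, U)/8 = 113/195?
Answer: 51766131878/195 ≈ 2.6547e+8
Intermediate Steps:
C(W, U) = -904/195
(C(88, -158) - 21814)*((94 + 89*29) - 14842) = (-904/195 - 21814)*((94 + 89*29) - 14842) = -4254634*((94 + 2581) - 14842)/195 = -4254634*(2675 - 14842)/195 = -4254634/195*(-12167) = 51766131878/195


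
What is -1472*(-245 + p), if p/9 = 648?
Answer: -8224064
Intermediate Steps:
p = 5832 (p = 9*648 = 5832)
-1472*(-245 + p) = -1472*(-245 + 5832) = -1472*5587 = -8224064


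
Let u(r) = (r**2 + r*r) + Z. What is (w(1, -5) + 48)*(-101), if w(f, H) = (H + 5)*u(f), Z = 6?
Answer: -4848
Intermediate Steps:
u(r) = 6 + 2*r**2 (u(r) = (r**2 + r*r) + 6 = (r**2 + r**2) + 6 = 2*r**2 + 6 = 6 + 2*r**2)
w(f, H) = (5 + H)*(6 + 2*f**2) (w(f, H) = (H + 5)*(6 + 2*f**2) = (5 + H)*(6 + 2*f**2))
(w(1, -5) + 48)*(-101) = (2*(3 + 1**2)*(5 - 5) + 48)*(-101) = (2*(3 + 1)*0 + 48)*(-101) = (2*4*0 + 48)*(-101) = (0 + 48)*(-101) = 48*(-101) = -4848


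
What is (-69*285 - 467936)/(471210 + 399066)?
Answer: -487601/870276 ≈ -0.56028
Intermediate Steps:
(-69*285 - 467936)/(471210 + 399066) = (-19665 - 467936)/870276 = -487601*1/870276 = -487601/870276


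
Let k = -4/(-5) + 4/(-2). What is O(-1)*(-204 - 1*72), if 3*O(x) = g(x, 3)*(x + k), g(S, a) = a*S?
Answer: -3036/5 ≈ -607.20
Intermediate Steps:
g(S, a) = S*a
k = -6/5 (k = -4*(-⅕) + 4*(-½) = ⅘ - 2 = -6/5 ≈ -1.2000)
O(x) = x*(-6/5 + x) (O(x) = ((x*3)*(x - 6/5))/3 = ((3*x)*(-6/5 + x))/3 = (3*x*(-6/5 + x))/3 = x*(-6/5 + x))
O(-1)*(-204 - 1*72) = ((⅕)*(-1)*(-6 + 5*(-1)))*(-204 - 1*72) = ((⅕)*(-1)*(-6 - 5))*(-204 - 72) = ((⅕)*(-1)*(-11))*(-276) = (11/5)*(-276) = -3036/5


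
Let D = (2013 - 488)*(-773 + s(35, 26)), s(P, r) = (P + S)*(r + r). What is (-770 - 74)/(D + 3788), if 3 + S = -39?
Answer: 844/1730137 ≈ 0.00048782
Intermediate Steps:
S = -42 (S = -3 - 39 = -42)
s(P, r) = 2*r*(-42 + P) (s(P, r) = (P - 42)*(r + r) = (-42 + P)*(2*r) = 2*r*(-42 + P))
D = -1733925 (D = (2013 - 488)*(-773 + 2*26*(-42 + 35)) = 1525*(-773 + 2*26*(-7)) = 1525*(-773 - 364) = 1525*(-1137) = -1733925)
(-770 - 74)/(D + 3788) = (-770 - 74)/(-1733925 + 3788) = -844/(-1730137) = -844*(-1/1730137) = 844/1730137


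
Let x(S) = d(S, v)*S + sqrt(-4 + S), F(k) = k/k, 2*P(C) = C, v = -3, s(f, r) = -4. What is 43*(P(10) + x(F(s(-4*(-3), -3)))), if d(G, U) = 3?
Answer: 344 + 43*I*sqrt(3) ≈ 344.0 + 74.478*I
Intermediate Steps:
P(C) = C/2
F(k) = 1
x(S) = sqrt(-4 + S) + 3*S (x(S) = 3*S + sqrt(-4 + S) = sqrt(-4 + S) + 3*S)
43*(P(10) + x(F(s(-4*(-3), -3)))) = 43*((1/2)*10 + (sqrt(-4 + 1) + 3*1)) = 43*(5 + (sqrt(-3) + 3)) = 43*(5 + (I*sqrt(3) + 3)) = 43*(5 + (3 + I*sqrt(3))) = 43*(8 + I*sqrt(3)) = 344 + 43*I*sqrt(3)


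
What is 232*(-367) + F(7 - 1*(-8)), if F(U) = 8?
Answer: -85136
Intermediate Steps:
232*(-367) + F(7 - 1*(-8)) = 232*(-367) + 8 = -85144 + 8 = -85136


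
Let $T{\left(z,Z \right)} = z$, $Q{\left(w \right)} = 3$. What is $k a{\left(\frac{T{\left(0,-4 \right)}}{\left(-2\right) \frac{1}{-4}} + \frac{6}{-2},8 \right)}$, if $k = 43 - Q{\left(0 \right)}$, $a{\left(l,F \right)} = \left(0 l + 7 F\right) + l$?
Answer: $2120$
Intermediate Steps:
$a{\left(l,F \right)} = l + 7 F$ ($a{\left(l,F \right)} = \left(0 + 7 F\right) + l = 7 F + l = l + 7 F$)
$k = 40$ ($k = 43 - 3 = 40$)
$k a{\left(\frac{T{\left(0,-4 \right)}}{\left(-2\right) \frac{1}{-4}} + \frac{6}{-2},8 \right)} = 40 \left(\left(\frac{0}{\left(-2\right) \frac{1}{-4}} + \frac{6}{-2}\right) + 7 \cdot 8\right) = 40 \left(\left(\frac{0}{\left(-2\right) \left(- \frac{1}{4}\right)} + 6 \left(- \frac{1}{2}\right)\right) + 56\right) = 40 \left(\left(0 \frac{1}{\frac{1}{2}} - 3\right) + 56\right) = 40 \left(\left(0 \cdot 2 - 3\right) + 56\right) = 40 \left(\left(0 - 3\right) + 56\right) = 40 \left(-3 + 56\right) = 40 \cdot 53 = 2120$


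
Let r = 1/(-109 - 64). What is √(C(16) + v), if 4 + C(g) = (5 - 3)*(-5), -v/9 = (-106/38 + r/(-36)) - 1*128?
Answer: √50266411343/6574 ≈ 34.104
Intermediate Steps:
r = -1/173 (r = 1/(-173) = -1/173 ≈ -0.0057803)
v = 15476561/13148 (v = -9*((-106/38 - 1/173/(-36)) - 1*128) = -9*((-106*1/38 - 1/173*(-1/36)) - 128) = -9*((-53/19 + 1/6228) - 128) = -9*(-330065/118332 - 128) = -9*(-15476561/118332) = 15476561/13148 ≈ 1177.1)
C(g) = -14 (C(g) = -4 + (5 - 3)*(-5) = -4 + 2*(-5) = -4 - 10 = -14)
√(C(16) + v) = √(-14 + 15476561/13148) = √(15292489/13148) = √50266411343/6574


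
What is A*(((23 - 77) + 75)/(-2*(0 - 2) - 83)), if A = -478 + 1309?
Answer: -17451/79 ≈ -220.90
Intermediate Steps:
A = 831
A*(((23 - 77) + 75)/(-2*(0 - 2) - 83)) = 831*(((23 - 77) + 75)/(-2*(0 - 2) - 83)) = 831*((-54 + 75)/(-2*(-2) - 83)) = 831*(21/(4 - 83)) = 831*(21/(-79)) = 831*(21*(-1/79)) = 831*(-21/79) = -17451/79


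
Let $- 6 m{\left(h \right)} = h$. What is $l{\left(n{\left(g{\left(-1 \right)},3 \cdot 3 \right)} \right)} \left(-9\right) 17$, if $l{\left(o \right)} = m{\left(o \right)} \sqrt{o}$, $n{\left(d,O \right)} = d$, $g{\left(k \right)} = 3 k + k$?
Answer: $- 204 i \approx - 204.0 i$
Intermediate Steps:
$g{\left(k \right)} = 4 k$
$m{\left(h \right)} = - \frac{h}{6}$
$l{\left(o \right)} = - \frac{o^{\frac{3}{2}}}{6}$ ($l{\left(o \right)} = - \frac{o}{6} \sqrt{o} = - \frac{o^{\frac{3}{2}}}{6}$)
$l{\left(n{\left(g{\left(-1 \right)},3 \cdot 3 \right)} \right)} \left(-9\right) 17 = - \frac{\left(4 \left(-1\right)\right)^{\frac{3}{2}}}{6} \left(-9\right) 17 = - \frac{\left(-4\right)^{\frac{3}{2}}}{6} \left(-9\right) 17 = - \frac{\left(-8\right) i}{6} \left(-9\right) 17 = \frac{4 i}{3} \left(-9\right) 17 = - 12 i 17 = - 204 i$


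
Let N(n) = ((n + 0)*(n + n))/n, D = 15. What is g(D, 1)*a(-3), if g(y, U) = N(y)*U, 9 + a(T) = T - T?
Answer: -270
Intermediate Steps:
a(T) = -9 (a(T) = -9 + (T - T) = -9 + 0 = -9)
N(n) = 2*n (N(n) = (n*(2*n))/n = (2*n²)/n = 2*n)
g(y, U) = 2*U*y (g(y, U) = (2*y)*U = 2*U*y)
g(D, 1)*a(-3) = (2*1*15)*(-9) = 30*(-9) = -270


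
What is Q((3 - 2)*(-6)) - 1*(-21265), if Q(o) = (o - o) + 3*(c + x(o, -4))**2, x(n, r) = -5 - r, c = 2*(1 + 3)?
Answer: 21412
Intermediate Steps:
c = 8 (c = 2*4 = 8)
Q(o) = 147 (Q(o) = (o - o) + 3*(8 + (-5 - 1*(-4)))**2 = 0 + 3*(8 + (-5 + 4))**2 = 0 + 3*(8 - 1)**2 = 0 + 3*7**2 = 0 + 3*49 = 0 + 147 = 147)
Q((3 - 2)*(-6)) - 1*(-21265) = 147 - 1*(-21265) = 147 + 21265 = 21412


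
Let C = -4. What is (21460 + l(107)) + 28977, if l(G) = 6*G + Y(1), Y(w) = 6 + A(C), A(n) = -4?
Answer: 51081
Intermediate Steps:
Y(w) = 2 (Y(w) = 6 - 4 = 2)
l(G) = 2 + 6*G (l(G) = 6*G + 2 = 2 + 6*G)
(21460 + l(107)) + 28977 = (21460 + (2 + 6*107)) + 28977 = (21460 + (2 + 642)) + 28977 = (21460 + 644) + 28977 = 22104 + 28977 = 51081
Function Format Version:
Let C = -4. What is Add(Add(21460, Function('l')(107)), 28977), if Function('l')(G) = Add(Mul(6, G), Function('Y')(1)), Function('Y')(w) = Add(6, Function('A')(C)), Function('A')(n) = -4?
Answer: 51081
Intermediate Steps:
Function('Y')(w) = 2 (Function('Y')(w) = Add(6, -4) = 2)
Function('l')(G) = Add(2, Mul(6, G)) (Function('l')(G) = Add(Mul(6, G), 2) = Add(2, Mul(6, G)))
Add(Add(21460, Function('l')(107)), 28977) = Add(Add(21460, Add(2, Mul(6, 107))), 28977) = Add(Add(21460, Add(2, 642)), 28977) = Add(Add(21460, 644), 28977) = Add(22104, 28977) = 51081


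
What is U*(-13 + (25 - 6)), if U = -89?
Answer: -534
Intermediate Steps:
U*(-13 + (25 - 6)) = -89*(-13 + (25 - 6)) = -89*(-13 + 19) = -89*6 = -534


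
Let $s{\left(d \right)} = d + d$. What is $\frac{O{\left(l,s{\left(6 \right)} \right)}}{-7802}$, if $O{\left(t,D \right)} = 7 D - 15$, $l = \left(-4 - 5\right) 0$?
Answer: $- \frac{69}{7802} \approx -0.0088439$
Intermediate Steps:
$l = 0$ ($l = \left(-9\right) 0 = 0$)
$s{\left(d \right)} = 2 d$
$O{\left(t,D \right)} = -15 + 7 D$
$\frac{O{\left(l,s{\left(6 \right)} \right)}}{-7802} = \frac{-15 + 7 \cdot 2 \cdot 6}{-7802} = \left(-15 + 7 \cdot 12\right) \left(- \frac{1}{7802}\right) = \left(-15 + 84\right) \left(- \frac{1}{7802}\right) = 69 \left(- \frac{1}{7802}\right) = - \frac{69}{7802}$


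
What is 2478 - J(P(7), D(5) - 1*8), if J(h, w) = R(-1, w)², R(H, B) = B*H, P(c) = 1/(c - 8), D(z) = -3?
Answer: 2357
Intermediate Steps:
P(c) = 1/(-8 + c)
J(h, w) = w² (J(h, w) = (w*(-1))² = (-w)² = w²)
2478 - J(P(7), D(5) - 1*8) = 2478 - (-3 - 1*8)² = 2478 - (-3 - 8)² = 2478 - 1*(-11)² = 2478 - 1*121 = 2478 - 121 = 2357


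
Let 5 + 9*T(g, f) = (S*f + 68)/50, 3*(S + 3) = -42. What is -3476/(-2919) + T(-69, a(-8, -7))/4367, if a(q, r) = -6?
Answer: 227687596/191209095 ≈ 1.1908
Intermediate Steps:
S = -17 (S = -3 + (1/3)*(-42) = -3 - 14 = -17)
T(g, f) = -91/225 - 17*f/450 (T(g, f) = -5/9 + ((-17*f + 68)/50)/9 = -5/9 + ((68 - 17*f)*(1/50))/9 = -5/9 + (34/25 - 17*f/50)/9 = -5/9 + (34/225 - 17*f/450) = -91/225 - 17*f/450)
-3476/(-2919) + T(-69, a(-8, -7))/4367 = -3476/(-2919) + (-91/225 - 17/450*(-6))/4367 = -3476*(-1/2919) + (-91/225 + 17/75)*(1/4367) = 3476/2919 - 8/45*1/4367 = 3476/2919 - 8/196515 = 227687596/191209095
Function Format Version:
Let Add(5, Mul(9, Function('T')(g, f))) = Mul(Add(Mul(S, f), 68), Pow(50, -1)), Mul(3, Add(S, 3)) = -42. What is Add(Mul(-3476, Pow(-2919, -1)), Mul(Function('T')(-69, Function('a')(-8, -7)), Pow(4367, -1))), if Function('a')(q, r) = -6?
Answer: Rational(227687596, 191209095) ≈ 1.1908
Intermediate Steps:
S = -17 (S = Add(-3, Mul(Rational(1, 3), -42)) = Add(-3, -14) = -17)
Function('T')(g, f) = Add(Rational(-91, 225), Mul(Rational(-17, 450), f)) (Function('T')(g, f) = Add(Rational(-5, 9), Mul(Rational(1, 9), Mul(Add(Mul(-17, f), 68), Pow(50, -1)))) = Add(Rational(-5, 9), Mul(Rational(1, 9), Mul(Add(68, Mul(-17, f)), Rational(1, 50)))) = Add(Rational(-5, 9), Mul(Rational(1, 9), Add(Rational(34, 25), Mul(Rational(-17, 50), f)))) = Add(Rational(-5, 9), Add(Rational(34, 225), Mul(Rational(-17, 450), f))) = Add(Rational(-91, 225), Mul(Rational(-17, 450), f)))
Add(Mul(-3476, Pow(-2919, -1)), Mul(Function('T')(-69, Function('a')(-8, -7)), Pow(4367, -1))) = Add(Mul(-3476, Pow(-2919, -1)), Mul(Add(Rational(-91, 225), Mul(Rational(-17, 450), -6)), Pow(4367, -1))) = Add(Mul(-3476, Rational(-1, 2919)), Mul(Add(Rational(-91, 225), Rational(17, 75)), Rational(1, 4367))) = Add(Rational(3476, 2919), Mul(Rational(-8, 45), Rational(1, 4367))) = Add(Rational(3476, 2919), Rational(-8, 196515)) = Rational(227687596, 191209095)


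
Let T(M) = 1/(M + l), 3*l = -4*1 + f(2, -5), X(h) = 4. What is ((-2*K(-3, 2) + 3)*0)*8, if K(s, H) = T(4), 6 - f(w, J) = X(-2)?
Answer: 0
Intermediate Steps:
f(w, J) = 2 (f(w, J) = 6 - 1*4 = 6 - 4 = 2)
l = -2/3 (l = (-4*1 + 2)/3 = (-4 + 2)/3 = (1/3)*(-2) = -2/3 ≈ -0.66667)
T(M) = 1/(-2/3 + M) (T(M) = 1/(M - 2/3) = 1/(-2/3 + M))
K(s, H) = 3/10 (K(s, H) = 3/(-2 + 3*4) = 3/(-2 + 12) = 3/10)
((-2*K(-3, 2) + 3)*0)*8 = ((-2*3/10 + 3)*0)*8 = ((-3/5 + 3)*0)*8 = ((12/5)*0)*8 = 0*8 = 0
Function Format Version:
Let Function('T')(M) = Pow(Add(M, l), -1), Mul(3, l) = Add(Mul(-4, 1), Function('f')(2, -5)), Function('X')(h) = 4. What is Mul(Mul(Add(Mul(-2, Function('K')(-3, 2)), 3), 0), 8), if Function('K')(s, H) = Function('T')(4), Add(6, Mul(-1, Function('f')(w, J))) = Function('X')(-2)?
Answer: 0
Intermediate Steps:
Function('f')(w, J) = 2 (Function('f')(w, J) = Add(6, Mul(-1, 4)) = Add(6, -4) = 2)
l = Rational(-2, 3) (l = Mul(Rational(1, 3), Add(Mul(-4, 1), 2)) = Mul(Rational(1, 3), Add(-4, 2)) = Mul(Rational(1, 3), -2) = Rational(-2, 3) ≈ -0.66667)
Function('T')(M) = Pow(Add(Rational(-2, 3), M), -1) (Function('T')(M) = Pow(Add(M, Rational(-2, 3)), -1) = Pow(Add(Rational(-2, 3), M), -1))
Function('K')(s, H) = Rational(3, 10) (Function('K')(s, H) = Mul(3, Pow(Add(-2, Mul(3, 4)), -1)) = Mul(3, Pow(Add(-2, 12), -1)) = Mul(3, Pow(10, -1)) = Mul(3, Rational(1, 10)) = Rational(3, 10))
Mul(Mul(Add(Mul(-2, Function('K')(-3, 2)), 3), 0), 8) = Mul(Mul(Add(Mul(-2, Rational(3, 10)), 3), 0), 8) = Mul(Mul(Add(Rational(-3, 5), 3), 0), 8) = Mul(Mul(Rational(12, 5), 0), 8) = Mul(0, 8) = 0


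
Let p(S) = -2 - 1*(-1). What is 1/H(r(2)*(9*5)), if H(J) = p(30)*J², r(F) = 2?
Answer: -1/8100 ≈ -0.00012346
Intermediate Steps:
p(S) = -1 (p(S) = -2 + 1 = -1)
H(J) = -J²
1/H(r(2)*(9*5)) = 1/(-(2*(9*5))²) = 1/(-(2*45)²) = 1/(-1*90²) = 1/(-1*8100) = 1/(-8100) = -1/8100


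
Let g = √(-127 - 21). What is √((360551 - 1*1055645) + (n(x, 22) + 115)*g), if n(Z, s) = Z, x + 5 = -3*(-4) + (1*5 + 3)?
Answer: √(-695094 + 260*I*√37) ≈ 0.948 + 833.72*I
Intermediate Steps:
g = 2*I*√37 (g = √(-148) = 2*I*√37 ≈ 12.166*I)
x = 15 (x = -5 + (-3*(-4) + (1*5 + 3)) = -5 + (12 + (5 + 3)) = -5 + (12 + 8) = -5 + 20 = 15)
√((360551 - 1*1055645) + (n(x, 22) + 115)*g) = √((360551 - 1*1055645) + (15 + 115)*(2*I*√37)) = √((360551 - 1055645) + 130*(2*I*√37)) = √(-695094 + 260*I*√37)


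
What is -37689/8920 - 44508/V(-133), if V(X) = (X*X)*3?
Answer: -799017841/157785880 ≈ -5.0639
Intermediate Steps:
V(X) = 3*X² (V(X) = X²*3 = 3*X²)
-37689/8920 - 44508/V(-133) = -37689/8920 - 44508/(3*(-133)²) = -37689*1/8920 - 44508/(3*17689) = -37689/8920 - 44508/53067 = -37689/8920 - 44508*1/53067 = -37689/8920 - 14836/17689 = -799017841/157785880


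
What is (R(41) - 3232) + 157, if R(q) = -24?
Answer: -3099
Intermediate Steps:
(R(41) - 3232) + 157 = (-24 - 3232) + 157 = -3256 + 157 = -3099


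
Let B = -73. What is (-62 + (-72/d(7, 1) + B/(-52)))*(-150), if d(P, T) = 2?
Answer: 376725/26 ≈ 14489.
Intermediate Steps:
(-62 + (-72/d(7, 1) + B/(-52)))*(-150) = (-62 + (-72/2 - 73/(-52)))*(-150) = (-62 + (-72*½ - 73*(-1/52)))*(-150) = (-62 + (-36 + 73/52))*(-150) = (-62 - 1799/52)*(-150) = -5023/52*(-150) = 376725/26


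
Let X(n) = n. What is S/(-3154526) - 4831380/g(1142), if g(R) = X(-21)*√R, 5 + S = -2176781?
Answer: 1088393/1577263 + 805230*√1142/3997 ≈ 6808.7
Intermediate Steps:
S = -2176786 (S = -5 - 2176781 = -2176786)
g(R) = -21*√R
S/(-3154526) - 4831380/g(1142) = -2176786/(-3154526) - 4831380*(-√1142/23982) = -2176786*(-1/3154526) - (-805230)*√1142/3997 = 1088393/1577263 + 805230*√1142/3997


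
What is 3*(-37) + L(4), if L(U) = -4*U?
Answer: -127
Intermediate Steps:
3*(-37) + L(4) = 3*(-37) - 4*4 = -111 - 16 = -127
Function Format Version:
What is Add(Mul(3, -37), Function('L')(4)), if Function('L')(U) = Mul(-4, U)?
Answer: -127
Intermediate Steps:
Add(Mul(3, -37), Function('L')(4)) = Add(Mul(3, -37), Mul(-4, 4)) = Add(-111, -16) = -127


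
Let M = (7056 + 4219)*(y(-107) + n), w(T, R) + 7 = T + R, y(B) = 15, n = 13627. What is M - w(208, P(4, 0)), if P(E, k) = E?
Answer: 153813345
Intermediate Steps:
w(T, R) = -7 + R + T (w(T, R) = -7 + (T + R) = -7 + (R + T) = -7 + R + T)
M = 153813550 (M = (7056 + 4219)*(15 + 13627) = 11275*13642 = 153813550)
M - w(208, P(4, 0)) = 153813550 - (-7 + 4 + 208) = 153813550 - 1*205 = 153813550 - 205 = 153813345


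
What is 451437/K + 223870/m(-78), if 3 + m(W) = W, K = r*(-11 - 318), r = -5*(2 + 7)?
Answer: -52029031/19035 ≈ -2733.3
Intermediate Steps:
r = -45 (r = -5*9 = -45)
K = 14805 (K = -45*(-11 - 318) = -45*(-329) = 14805)
m(W) = -3 + W
451437/K + 223870/m(-78) = 451437/14805 + 223870/(-3 - 78) = 451437*(1/14805) + 223870/(-81) = 21497/705 + 223870*(-1/81) = 21497/705 - 223870/81 = -52029031/19035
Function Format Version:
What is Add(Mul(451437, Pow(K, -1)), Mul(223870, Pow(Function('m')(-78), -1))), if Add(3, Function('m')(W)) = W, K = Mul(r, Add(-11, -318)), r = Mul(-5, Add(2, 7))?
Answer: Rational(-52029031, 19035) ≈ -2733.3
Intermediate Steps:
r = -45 (r = Mul(-5, 9) = -45)
K = 14805 (K = Mul(-45, Add(-11, -318)) = Mul(-45, -329) = 14805)
Function('m')(W) = Add(-3, W)
Add(Mul(451437, Pow(K, -1)), Mul(223870, Pow(Function('m')(-78), -1))) = Add(Mul(451437, Pow(14805, -1)), Mul(223870, Pow(Add(-3, -78), -1))) = Add(Mul(451437, Rational(1, 14805)), Mul(223870, Pow(-81, -1))) = Add(Rational(21497, 705), Mul(223870, Rational(-1, 81))) = Add(Rational(21497, 705), Rational(-223870, 81)) = Rational(-52029031, 19035)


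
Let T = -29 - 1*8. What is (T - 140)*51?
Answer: -9027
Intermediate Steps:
T = -37 (T = -29 - 8 = -37)
(T - 140)*51 = (-37 - 140)*51 = -177*51 = -9027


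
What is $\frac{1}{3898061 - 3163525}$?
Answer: $\frac{1}{734536} \approx 1.3614 \cdot 10^{-6}$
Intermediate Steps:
$\frac{1}{3898061 - 3163525} = \frac{1}{734536}$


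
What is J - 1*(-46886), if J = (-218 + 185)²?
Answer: 47975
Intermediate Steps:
J = 1089 (J = (-33)² = 1089)
J - 1*(-46886) = 1089 - 1*(-46886) = 1089 + 46886 = 47975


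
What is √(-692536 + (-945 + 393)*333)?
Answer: 8*I*√13693 ≈ 936.14*I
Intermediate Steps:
√(-692536 + (-945 + 393)*333) = √(-692536 - 552*333) = √(-692536 - 183816) = √(-876352) = 8*I*√13693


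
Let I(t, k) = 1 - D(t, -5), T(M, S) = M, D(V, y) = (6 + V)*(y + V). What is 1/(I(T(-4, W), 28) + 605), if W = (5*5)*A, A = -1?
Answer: 1/624 ≈ 0.0016026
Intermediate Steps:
D(V, y) = (6 + V)*(V + y)
W = -25 (W = (5*5)*(-1) = 25*(-1) = -25)
I(t, k) = 31 - t - t**2 (I(t, k) = 1 - (t**2 + 6*t + 6*(-5) + t*(-5)) = 1 - (t**2 + 6*t - 30 - 5*t) = 1 - (-30 + t + t**2) = 1 + (30 - t - t**2) = 31 - t - t**2)
1/(I(T(-4, W), 28) + 605) = 1/((31 - 1*(-4) - 1*(-4)**2) + 605) = 1/((31 + 4 - 1*16) + 605) = 1/((31 + 4 - 16) + 605) = 1/(19 + 605) = 1/624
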